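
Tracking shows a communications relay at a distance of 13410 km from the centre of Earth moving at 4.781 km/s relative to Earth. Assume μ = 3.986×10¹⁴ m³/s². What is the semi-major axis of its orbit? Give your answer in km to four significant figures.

a ≈ 10890 km

r = 1.341×10⁷ m.
Specific orbital energy ε = v²/2 − μ/r = (4781)²/2 − 3.986×10¹⁴/1.341×10⁷ = -1.830×10⁷ J/kg.
Since ε = −μ/(2a), a = −μ/(2ε) = 1.089×10⁷ m = 10894 km.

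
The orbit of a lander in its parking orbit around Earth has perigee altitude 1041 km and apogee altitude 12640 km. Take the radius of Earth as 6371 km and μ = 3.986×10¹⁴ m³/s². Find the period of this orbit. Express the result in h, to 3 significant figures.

T ≈ 4.20 h

r_p = 6371 + 1041 = 7412.0 km = 7.4120×10⁶ m.
r_a = 6371 + 12640 = 19011 km = 1.9011×10⁷ m.
Semi-major axis a = (r_p + r_a)/2 = (7412.0 + 19011)/2 = 13212 km = 1.321×10⁷ m.
By Kepler's third law T = 2π√(a³/μ) = 2π × 2.405×10³ = 1.511×10⁴ s.
= 4.198 h.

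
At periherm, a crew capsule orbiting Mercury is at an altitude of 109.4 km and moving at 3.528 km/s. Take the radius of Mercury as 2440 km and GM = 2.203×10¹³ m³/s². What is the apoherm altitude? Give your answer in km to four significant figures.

r_p = 2440 + 109.4 = 2549.4 km = 2.549×10⁶ m.
Specific energy ε = v²/2 − μ/r = -2.418×10⁶ J/kg, so a = −μ/(2ε) = 4.556×10⁶ m.
The apsides satisfy r_p + r_a = 2a, so the apoherm radius is 2a − r_p = 6.562×10⁶ m = 6562.0 km.
Apoherm altitude = 6562.0 − 2440 = 4122.0 km.

apoherm altitude ≈ 4122 km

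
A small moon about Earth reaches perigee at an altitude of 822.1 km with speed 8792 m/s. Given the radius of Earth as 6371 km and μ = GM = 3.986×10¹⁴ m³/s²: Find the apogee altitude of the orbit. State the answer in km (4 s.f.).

r_p = 6371 + 822.1 = 7193.1 km = 7.193×10⁶ m.
Specific energy ε = v²/2 − μ/r = -1.676×10⁷ J/kg, so a = −μ/(2ε) = 1.189×10⁷ m.
The apsides satisfy r_p + r_a = 2a, so the apogee radius is 2a − r_p = 1.658×10⁷ m = 16583 km.
Apogee altitude = 16583 − 6371 = 10212 km.

apogee altitude ≈ 10210 km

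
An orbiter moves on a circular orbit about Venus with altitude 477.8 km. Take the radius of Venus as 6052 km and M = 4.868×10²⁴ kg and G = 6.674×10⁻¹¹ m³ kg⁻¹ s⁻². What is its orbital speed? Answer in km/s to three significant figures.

μ = GM = 6.674×10⁻¹¹ × 4.868×10²⁴ = 3.249×10¹⁴ m³/s².
r = 6052 + 477.8 = 6529.8 km = 6.5298×10⁶ m.
For a circular orbit v = √(μ/r) = √(3.249×10¹⁴ / 6.530×10⁶) = √(4.976×10⁷) = 7054 m/s.
That is 7.054 km/s.

v ≈ 7.05 km/s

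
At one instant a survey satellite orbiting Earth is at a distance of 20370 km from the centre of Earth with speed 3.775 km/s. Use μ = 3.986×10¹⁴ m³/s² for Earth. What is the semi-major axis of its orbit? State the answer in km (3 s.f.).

a ≈ 16000 km

r = 2.037×10⁷ m.
Vis-viva rearranged: 1/a = 2/r − v²/μ = 9.818×10⁻⁸ − 3.575×10⁻⁸ = 6.243×10⁻⁸ m⁻¹.
a = 1.602×10⁷ m = 16017 km.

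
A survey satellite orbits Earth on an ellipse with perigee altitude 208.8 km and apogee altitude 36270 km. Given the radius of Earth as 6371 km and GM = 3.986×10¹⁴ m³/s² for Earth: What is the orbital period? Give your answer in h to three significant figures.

r_p = 6371 + 208.8 = 6579.8 km = 6.5798×10⁶ m.
r_a = 6371 + 36270 = 42641 km = 4.2641×10⁷ m.
Semi-major axis a = (r_p + r_a)/2 = (6579.8 + 42641)/2 = 24610 km = 2.461×10⁷ m.
By Kepler's third law T = 2π√(a³/μ) = 2π × 6.115×10³ = 3.842×10⁴ s.
= 10.67 h.

T ≈ 10.7 h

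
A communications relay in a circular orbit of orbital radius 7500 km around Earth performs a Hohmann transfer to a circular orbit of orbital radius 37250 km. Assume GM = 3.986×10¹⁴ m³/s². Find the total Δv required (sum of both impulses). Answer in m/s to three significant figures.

Δv_total ≈ 3490 m/s

r₁ = 7500 km = 7.500×10⁶ m.
r₂ = 37250 km = 3.725×10⁷ m.
Transfer ellipse a_t = (r₁ + r₂)/2 = 2.238×10⁷ m.
At r₁: circular v_c1 = √(μ/r₁) = 7290 m/s; transfer-perigee v_p = √[μ(2/r₁ − 1/a_t)] = 9406 m/s.
Δv₁ = v_p − v_c1 = 2116 m/s.
At r₂: circular v_c2 = √(μ/r₂) = 3271 m/s; transfer-apogee v_a = √[μ(2/r₂ − 1/a_t)] = 1894 m/s.
Δv₂ = v_c2 − v_a = 1377 m/s.
Total Δv = Δv₁ + Δv₂ = 3493 m/s.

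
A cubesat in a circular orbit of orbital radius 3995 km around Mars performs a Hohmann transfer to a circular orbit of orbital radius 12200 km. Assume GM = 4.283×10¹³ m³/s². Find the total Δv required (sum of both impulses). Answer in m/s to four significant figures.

r₁ = 3995 km = 3.995×10⁶ m.
r₂ = 12200 km = 1.220×10⁷ m.
Transfer ellipse a_t = (r₁ + r₂)/2 = 8.098×10⁶ m.
At r₁: circular v_c1 = √(μ/r₁) = 3274 m/s; transfer-periapsis v_p = √[μ(2/r₁ − 1/a_t)] = 4019 m/s.
Δv₁ = v_p − v_c1 = 744.7 m/s.
At r₂: circular v_c2 = √(μ/r₂) = 1874 m/s; transfer-apoapsis v_a = √[μ(2/r₂ − 1/a_t)] = 1316 m/s.
Δv₂ = v_c2 − v_a = 557.6 m/s.
Total Δv = Δv₁ + Δv₂ = 1302 m/s.

Δv_total ≈ 1302 m/s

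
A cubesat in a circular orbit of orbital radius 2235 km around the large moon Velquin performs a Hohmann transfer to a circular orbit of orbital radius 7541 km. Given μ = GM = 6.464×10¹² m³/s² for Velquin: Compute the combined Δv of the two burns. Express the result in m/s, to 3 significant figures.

Δv_total ≈ 711 m/s

r₁ = 2235 km = 2.235×10⁶ m.
r₂ = 7541 km = 7.541×10⁶ m.
Transfer ellipse a_t = (r₁ + r₂)/2 = 4.888×10⁶ m.
At r₁: circular v_c1 = √(μ/r₁) = 1701 m/s; transfer-periapsis v_p = √[μ(2/r₁ − 1/a_t)] = 2112 m/s.
Δv₁ = v_p − v_c1 = 411.7 m/s.
At r₂: circular v_c2 = √(μ/r₂) = 925.8 m/s; transfer-apoapsis v_a = √[μ(2/r₂ − 1/a_t)] = 626.1 m/s.
Δv₂ = v_c2 − v_a = 299.8 m/s.
Total Δv = Δv₁ + Δv₂ = 711.5 m/s.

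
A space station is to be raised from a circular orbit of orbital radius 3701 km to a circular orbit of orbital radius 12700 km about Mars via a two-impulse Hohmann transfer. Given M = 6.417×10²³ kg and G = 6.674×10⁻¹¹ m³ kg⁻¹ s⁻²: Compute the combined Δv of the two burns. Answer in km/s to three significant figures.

μ = GM = 6.674×10⁻¹¹ × 6.417×10²³ = 4.283×10¹³ m³/s².
r₁ = 3701 km = 3.701×10⁶ m.
r₂ = 12700 km = 1.270×10⁷ m.
Transfer ellipse a_t = (r₁ + r₂)/2 = 8.200×10⁶ m.
At r₁: circular v_c1 = √(μ/r₁) = 3402 m/s; transfer-periapsis v_p = √[μ(2/r₁ − 1/a_t)] = 4233 m/s.
Δv₁ = v_p − v_c1 = 831.6 m/s.
At r₂: circular v_c2 = √(μ/r₂) = 1836 m/s; transfer-apoapsis v_a = √[μ(2/r₂ − 1/a_t)] = 1234 m/s.
Δv₂ = v_c2 − v_a = 602.7 m/s.
Total Δv = Δv₁ + Δv₂ = 1434 m/s = 1.434 km/s.

Δv_total ≈ 1.43 km/s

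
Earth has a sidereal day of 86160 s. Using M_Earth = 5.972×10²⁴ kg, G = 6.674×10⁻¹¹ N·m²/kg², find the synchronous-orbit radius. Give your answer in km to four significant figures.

r_sync ≈ 42160 km

μ = GM = 6.674×10⁻¹¹ × 5.972×10²⁴ = 3.986×10¹⁴ m³/s².
A synchronous orbit has period T, so by Kepler's third law a = (μT²/4π²)^(1/3).
μT²/4π² = 3.986×10¹⁴ × (8.616×10⁴)² / 39.48 = 7.495×10²² m³.
a = 4.216×10⁷ m = 42162 km.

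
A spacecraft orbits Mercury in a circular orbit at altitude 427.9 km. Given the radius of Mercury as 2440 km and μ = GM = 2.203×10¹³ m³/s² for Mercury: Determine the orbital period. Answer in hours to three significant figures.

r = 2440 + 427.9 = 2867.9 km = 2.8679×10⁶ m.
Kepler's third law: T = 2π√(r³/μ) = 2π√((2.868×10⁶)³ / 2.203×10¹³).
r³/μ = 1.071×10⁶ s², so T = 2π × 1.035×10³ = 6.502×10³ s.
Converting: 6.502×10³ s ÷ 3600 = 1.806 hours.

T ≈ 1.81 hours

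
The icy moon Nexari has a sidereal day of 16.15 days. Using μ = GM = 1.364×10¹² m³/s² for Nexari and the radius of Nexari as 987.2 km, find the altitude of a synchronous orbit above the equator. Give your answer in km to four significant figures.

h_sync ≈ 39680 km

T = 16.15 days = 1.395×10⁶ s.
A synchronous orbit has period T, so by Kepler's third law a = (μT²/4π²)^(1/3).
μT²/4π² = 1.364×10¹² × (1.395×10⁶)² / 39.48 = 6.727×10²² m³.
a = 4.067×10⁷ m = 40670 km.
Altitude h = a − R = 40670 − 987.2 = 39683 km.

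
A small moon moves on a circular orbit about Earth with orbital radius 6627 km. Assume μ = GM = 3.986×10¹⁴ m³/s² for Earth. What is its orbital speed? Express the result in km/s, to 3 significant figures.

v ≈ 7.76 km/s

r = 6627 km = 6.627×10⁶ m.
For a circular orbit v = √(μ/r) = √(3.986×10¹⁴ / 6.627×10⁶) = √(6.015×10⁷) = 7756 m/s.
That is 7.756 km/s.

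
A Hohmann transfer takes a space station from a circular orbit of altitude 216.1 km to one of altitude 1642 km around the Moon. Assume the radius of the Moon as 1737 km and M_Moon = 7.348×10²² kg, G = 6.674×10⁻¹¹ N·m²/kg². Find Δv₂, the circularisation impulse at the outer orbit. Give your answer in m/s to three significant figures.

Δv ≈ 174 m/s

μ = GM = 6.674×10⁻¹¹ × 7.348×10²² = 4.904×10¹² m³/s².
r₁ = 1737 + 216.1 = 1953.1 km = 1.9531×10⁶ m.
r₂ = 1737 + 1642 = 3379.0 km = 3.3790×10⁶ m.
Transfer ellipse a_t = (r₁ + r₂)/2 = 2.666×10⁶ m.
At r₁: circular v_c1 = √(μ/r₁) = 1585 m/s; transfer-perilune v_p = √[μ(2/r₁ − 1/a_t)] = 1784 m/s.
At r₂: circular v_c2 = √(μ/r₂) = 1205 m/s; transfer-apolune v_a = √[μ(2/r₂ − 1/a_t)] = 1031 m/s.
Δv₂ = v_c2 − v_a = 173.6 m/s.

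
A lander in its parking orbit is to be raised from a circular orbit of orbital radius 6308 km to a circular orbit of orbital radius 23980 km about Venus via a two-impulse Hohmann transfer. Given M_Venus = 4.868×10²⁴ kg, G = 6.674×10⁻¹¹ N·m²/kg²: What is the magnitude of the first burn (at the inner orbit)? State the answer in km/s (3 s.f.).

μ = GM = 6.674×10⁻¹¹ × 4.868×10²⁴ = 3.249×10¹⁴ m³/s².
r₁ = 6308 km = 6.308×10⁶ m.
r₂ = 23980 km = 2.398×10⁷ m.
Transfer ellipse a_t = (r₁ + r₂)/2 = 1.514×10⁷ m.
At r₁: circular v_c1 = √(μ/r₁) = 7177 m/s; transfer-periapsis v_p = √[μ(2/r₁ − 1/a_t)] = 9031 m/s.
Δv₁ = v_p − v_c1 = 1854 m/s.
= 1.854 km/s.

Δv ≈ 1.85 km/s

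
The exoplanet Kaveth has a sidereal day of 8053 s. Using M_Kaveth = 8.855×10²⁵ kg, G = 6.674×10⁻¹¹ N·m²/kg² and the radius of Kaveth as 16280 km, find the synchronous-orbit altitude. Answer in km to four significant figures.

h_sync ≈ 5053 km

μ = GM = 6.674×10⁻¹¹ × 8.855×10²⁵ = 5.910×10¹⁵ m³/s².
A synchronous orbit has period T, so by Kepler's third law a = (μT²/4π²)^(1/3).
μT²/4π² = 5.910×10¹⁵ × (8.053×10³)² / 39.48 = 9.708×10²¹ m³.
a = 2.133×10⁷ m = 21333 km.
Altitude h = a − R = 21333 − 16280 = 5052.6 km.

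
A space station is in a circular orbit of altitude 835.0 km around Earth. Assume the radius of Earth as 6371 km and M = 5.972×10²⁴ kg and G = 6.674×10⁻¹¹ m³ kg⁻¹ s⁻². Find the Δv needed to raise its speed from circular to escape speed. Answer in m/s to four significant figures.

μ = GM = 6.674×10⁻¹¹ × 5.972×10²⁴ = 3.986×10¹⁴ m³/s².
r = 6371 + 835.0 = 7206.0 km = 7.2060×10⁶ m.
Circular speed v_c = √(μ/r) = 7437 m/s.
Escape speed v_esc = √(2μ/r) = √2 × v_c = 10520 m/s.
Δv = v_esc − v_c = 3081 m/s.

Δv ≈ 3081 m/s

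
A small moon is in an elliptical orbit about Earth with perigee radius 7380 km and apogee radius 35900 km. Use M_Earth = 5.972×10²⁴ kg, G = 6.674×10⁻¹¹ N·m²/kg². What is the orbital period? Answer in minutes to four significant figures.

T ≈ 528.0 minutes

μ = GM = 6.674×10⁻¹¹ × 5.972×10²⁴ = 3.986×10¹⁴ m³/s².
Semi-major axis a = (r_p + r_a)/2 = (7380.0 + 35900)/2 = 21640 km = 2.164×10⁷ m.
By Kepler's third law T = 2π√(a³/μ) = 2π × 5.042×10³ = 3.168×10⁴ s.
= 528.0 minutes.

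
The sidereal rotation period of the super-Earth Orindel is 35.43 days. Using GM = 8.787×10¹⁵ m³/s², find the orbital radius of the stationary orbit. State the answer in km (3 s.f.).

r_sync ≈ 1.28×10⁶ km

T = 35.43 days = 3.061×10⁶ s.
A synchronous orbit has period T, so by Kepler's third law a = (μT²/4π²)^(1/3).
μT²/4π² = 8.787×10¹⁵ × (3.061×10⁶)² / 39.48 = 2.086×10²⁷ m³.
a = 1.278×10⁹ m = 1.2777×10⁶ km.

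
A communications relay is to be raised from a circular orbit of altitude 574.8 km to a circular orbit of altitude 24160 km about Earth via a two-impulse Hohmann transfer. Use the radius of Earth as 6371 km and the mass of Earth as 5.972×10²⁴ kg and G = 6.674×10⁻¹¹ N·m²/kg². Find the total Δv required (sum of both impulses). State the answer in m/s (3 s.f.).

Δv_total ≈ 3510 m/s

μ = GM = 6.674×10⁻¹¹ × 5.972×10²⁴ = 3.986×10¹⁴ m³/s².
r₁ = 6371 + 574.8 = 6945.8 km = 6.9458×10⁶ m.
r₂ = 6371 + 24160 = 30531 km = 3.0531×10⁷ m.
Transfer ellipse a_t = (r₁ + r₂)/2 = 1.874×10⁷ m.
At r₁: circular v_c1 = √(μ/r₁) = 7575 m/s; transfer-perigee v_p = √[μ(2/r₁ − 1/a_t)] = 9669 m/s.
Δv₁ = v_p − v_c1 = 2094 m/s.
At r₂: circular v_c2 = √(μ/r₂) = 3613 m/s; transfer-apogee v_a = √[μ(2/r₂ − 1/a_t)] = 2200 m/s.
Δv₂ = v_c2 − v_a = 1413 m/s.
Total Δv = Δv₁ + Δv₂ = 3508 m/s.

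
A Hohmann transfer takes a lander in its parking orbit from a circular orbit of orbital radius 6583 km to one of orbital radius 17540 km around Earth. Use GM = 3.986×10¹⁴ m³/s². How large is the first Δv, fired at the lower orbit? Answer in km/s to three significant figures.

r₁ = 6583 km = 6.583×10⁶ m.
r₂ = 17540 km = 1.754×10⁷ m.
Transfer ellipse a_t = (r₁ + r₂)/2 = 1.206×10⁷ m.
At r₁: circular v_c1 = √(μ/r₁) = 7781 m/s; transfer-perigee v_p = √[μ(2/r₁ − 1/a_t)] = 9384 m/s.
Δv₁ = v_p − v_c1 = 1602 m/s.
= 1.602 km/s.

Δv ≈ 1.60 km/s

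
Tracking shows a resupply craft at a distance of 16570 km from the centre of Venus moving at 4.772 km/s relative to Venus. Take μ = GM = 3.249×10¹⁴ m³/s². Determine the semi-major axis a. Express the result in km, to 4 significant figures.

r = 1.657×10⁷ m.
Vis-viva rearranged: 1/a = 2/r − v²/μ = 1.207×10⁻⁷ − 7.009×10⁻⁸ = 5.061×10⁻⁸ m⁻¹.
a = 1.976×10⁷ m = 19759 km.

a ≈ 19760 km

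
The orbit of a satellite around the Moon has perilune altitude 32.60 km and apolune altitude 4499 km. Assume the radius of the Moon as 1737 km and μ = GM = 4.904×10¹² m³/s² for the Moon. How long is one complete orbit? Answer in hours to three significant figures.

r_p = 1737 + 32.60 = 1769.6 km = 1.7696×10⁶ m.
r_a = 1737 + 4499 = 6236.0 km = 6.2360×10⁶ m.
Semi-major axis a = (r_p + r_a)/2 = (1769.6 + 6236.0)/2 = 4002.8 km = 4.003×10⁶ m.
By Kepler's third law T = 2π√(a³/μ) = 2π × 3.616×10³ = 2.272×10⁴ s.
= 6.312 hours.

T ≈ 6.31 hours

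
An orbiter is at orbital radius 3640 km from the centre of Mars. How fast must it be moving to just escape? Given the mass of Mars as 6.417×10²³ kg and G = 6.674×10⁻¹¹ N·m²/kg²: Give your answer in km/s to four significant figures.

v_esc ≈ 4.851 km/s

μ = GM = 6.674×10⁻¹¹ × 6.417×10²³ = 4.283×10¹³ m³/s².
r = 3640 km = 3.640×10⁶ m.
Escape speed v_esc = √(2μ/r) = √(2 × 4.283×10¹³ / 3.640×10⁶) = √(2.353×10⁷) = 4851 m/s.
= 4.851 km/s.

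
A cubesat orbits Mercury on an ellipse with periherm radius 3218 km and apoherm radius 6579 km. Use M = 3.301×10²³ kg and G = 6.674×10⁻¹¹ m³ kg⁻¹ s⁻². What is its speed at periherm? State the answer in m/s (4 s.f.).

v ≈ 3032 m/s

μ = GM = 6.674×10⁻¹¹ × 3.301×10²³ = 2.203×10¹³ m³/s².
Semi-major axis a = (r_p + r_a)/2 = 4898.5 km = 4.898×10⁶ m.
Vis-viva: v² = μ(2/r − 1/a) = 2.203×10¹³ × (6.215×10⁻⁷ − 2.041×10⁻⁷) = 9.195×10⁶ m²/s².
v = 3032 m/s.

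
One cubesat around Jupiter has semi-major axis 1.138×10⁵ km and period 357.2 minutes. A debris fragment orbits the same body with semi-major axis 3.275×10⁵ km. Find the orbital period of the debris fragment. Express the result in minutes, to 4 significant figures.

Kepler's third law: T² ∝ a³, so T₂ = T₁ (a₂/a₁)^(3/2).
a₂/a₁ = 2.878, (a₂/a₁)^(3/2) = 4.882.
T₂ = 357.2 × 4.882 = 1744 minutes.

T₂ ≈ 1744 minutes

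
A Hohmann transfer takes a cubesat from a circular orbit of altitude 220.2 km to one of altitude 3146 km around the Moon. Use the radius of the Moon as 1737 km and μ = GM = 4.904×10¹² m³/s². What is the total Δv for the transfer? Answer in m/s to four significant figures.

r₁ = 1737 + 220.2 = 1957.2 km = 1.9572×10⁶ m.
r₂ = 1737 + 3146 = 4883.0 km = 4.8830×10⁶ m.
Transfer ellipse a_t = (r₁ + r₂)/2 = 3.420×10⁶ m.
At r₁: circular v_c1 = √(μ/r₁) = 1583 m/s; transfer-perilune v_p = √[μ(2/r₁ − 1/a_t)] = 1891 m/s.
Δv₁ = v_p − v_c1 = 308.5 m/s.
At r₂: circular v_c2 = √(μ/r₂) = 1002 m/s; transfer-apolune v_a = √[μ(2/r₂ − 1/a_t)] = 758.1 m/s.
Δv₂ = v_c2 − v_a = 244.0 m/s.
Total Δv = Δv₁ + Δv₂ = 552.5 m/s.

Δv_total ≈ 552.5 m/s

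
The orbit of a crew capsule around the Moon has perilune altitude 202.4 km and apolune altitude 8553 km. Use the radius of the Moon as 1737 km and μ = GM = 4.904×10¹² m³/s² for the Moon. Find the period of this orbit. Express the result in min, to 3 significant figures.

T ≈ 715 min

r_p = 1737 + 202.4 = 1939.4 km = 1.9394×10⁶ m.
r_a = 1737 + 8553 = 10290 km = 1.0290×10⁷ m.
Semi-major axis a = (r_p + r_a)/2 = (1939.4 + 10290)/2 = 6114.7 km = 6.115×10⁶ m.
By Kepler's third law T = 2π√(a³/μ) = 2π × 6.828×10³ = 4.290×10⁴ s.
= 715.0 min.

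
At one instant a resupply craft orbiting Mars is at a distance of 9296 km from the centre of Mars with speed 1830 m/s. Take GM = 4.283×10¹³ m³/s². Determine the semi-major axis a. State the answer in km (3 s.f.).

r = 9.296×10⁶ m.
Vis-viva rearranged: 1/a = 2/r − v²/μ = 2.151×10⁻⁷ − 7.819×10⁻⁸ = 1.370×10⁻⁷ m⁻¹.
a = 7.302×10⁶ m = 7301.6 km.

a ≈ 7300 km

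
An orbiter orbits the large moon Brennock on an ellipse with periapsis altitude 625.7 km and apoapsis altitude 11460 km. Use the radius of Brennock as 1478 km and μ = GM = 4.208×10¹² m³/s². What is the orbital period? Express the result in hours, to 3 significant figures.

r_p = 1478 + 625.7 = 2103.7 km = 2.1037×10⁶ m.
r_a = 1478 + 11460 = 12938 km = 1.2938×10⁷ m.
Semi-major axis a = (r_p + r_a)/2 = (2103.7 + 12938)/2 = 7520.9 km = 7.521×10⁶ m.
By Kepler's third law T = 2π√(a³/μ) = 2π × 1.005×10⁴ = 6.317×10⁴ s.
= 17.55 hours.

T ≈ 17.5 hours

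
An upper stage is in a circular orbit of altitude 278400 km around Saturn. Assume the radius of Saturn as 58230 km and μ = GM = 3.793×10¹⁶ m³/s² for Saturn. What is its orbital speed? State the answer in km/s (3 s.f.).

r = 58230 + 278400 = 336630 km = 3.3663×10⁸ m.
For a circular orbit v = √(μ/r) = √(3.793×10¹⁶ / 3.366×10⁸) = √(1.127×10⁸) = 10610 m/s.
That is 10.61 km/s.

v ≈ 10.6 km/s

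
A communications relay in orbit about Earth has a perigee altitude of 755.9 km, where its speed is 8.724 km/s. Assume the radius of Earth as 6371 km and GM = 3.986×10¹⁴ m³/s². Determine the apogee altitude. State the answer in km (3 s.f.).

apogee altitude ≈ 8800 km

r_p = 6371 + 755.9 = 7126.9 km = 7.127×10⁶ m.
Specific energy ε = v²/2 − μ/r = -1.787×10⁷ J/kg, so a = −μ/(2ε) = 1.115×10⁷ m.
The apsides satisfy r_p + r_a = 2a, so the apogee radius is 2a − r_p = 1.517×10⁷ m = 15173 km.
Apogee altitude = 15173 − 6371 = 8801.6 km.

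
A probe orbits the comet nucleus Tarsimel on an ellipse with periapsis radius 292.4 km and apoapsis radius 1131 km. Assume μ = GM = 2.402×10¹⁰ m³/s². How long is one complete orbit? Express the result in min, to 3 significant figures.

T ≈ 406 min

Semi-major axis a = (r_p + r_a)/2 = (292.40 + 1131.0)/2 = 711.70 km = 7.117×10⁵ m.
By Kepler's third law T = 2π√(a³/μ) = 2π × 3.874×10³ = 2.434×10⁴ s.
= 405.7 min.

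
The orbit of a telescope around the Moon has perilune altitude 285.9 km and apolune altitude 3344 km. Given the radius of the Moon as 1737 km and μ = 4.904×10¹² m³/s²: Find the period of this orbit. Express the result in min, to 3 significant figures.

r_p = 1737 + 285.9 = 2022.9 km = 2.0229×10⁶ m.
r_a = 1737 + 3344 = 5081.0 km = 5.0810×10⁶ m.
Semi-major axis a = (r_p + r_a)/2 = (2022.9 + 5081.0)/2 = 3551.9 km = 3.552×10⁶ m.
By Kepler's third law T = 2π√(a³/μ) = 2π × 3.023×10³ = 1.899×10⁴ s.
= 316.6 min.

T ≈ 317 min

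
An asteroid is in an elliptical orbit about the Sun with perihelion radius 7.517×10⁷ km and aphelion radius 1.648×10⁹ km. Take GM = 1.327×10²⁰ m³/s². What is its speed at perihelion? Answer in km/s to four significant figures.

v ≈ 58.11 km/s

Semi-major axis a = (r_p + r_a)/2 = 8.6158×10⁸ km = 8.616×10¹¹ m.
Vis-viva: v² = μ(2/r − 1/a) = 1.327×10²⁰ × (2.661×10⁻¹¹ − 1.161×10⁻¹²) = 3.377×10⁹ m²/s².
v = 58110 m/s = 58.11 km/s.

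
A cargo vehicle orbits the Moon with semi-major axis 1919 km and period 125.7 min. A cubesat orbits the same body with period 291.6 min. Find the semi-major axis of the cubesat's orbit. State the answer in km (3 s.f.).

Kepler's third law: a³ ∝ T², so a₂ = a₁ (T₂/T₁)^(2/3).
T₂/T₁ = 2.320, (T₂/T₁)^(2/3) = 1.752.
a₂ = 1919 × 1.752 = 3363 km.

a₂ ≈ 3360 km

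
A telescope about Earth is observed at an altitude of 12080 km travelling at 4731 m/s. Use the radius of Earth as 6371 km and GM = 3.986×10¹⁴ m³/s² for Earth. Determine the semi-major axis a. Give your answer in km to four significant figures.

r = 6371 + 12080 = 18451 km = 1.845×10⁷ m.
Vis-viva rearranged: 1/a = 2/r − v²/μ = 1.084×10⁻⁷ − 5.615×10⁻⁸ = 5.224×10⁻⁸ m⁻¹.
a = 1.914×10⁷ m = 19141 km.

a ≈ 19140 km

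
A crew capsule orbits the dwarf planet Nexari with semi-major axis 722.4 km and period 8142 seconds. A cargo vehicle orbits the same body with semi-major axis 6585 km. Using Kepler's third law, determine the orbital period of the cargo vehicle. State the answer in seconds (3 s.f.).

T₂ ≈ 2.24×10⁵ seconds

Kepler's third law: T² ∝ a³, so T₂ = T₁ (a₂/a₁)^(3/2).
a₂/a₁ = 9.115, (a₂/a₁)^(3/2) = 27.52.
T₂ = 8142 × 27.52 = 2.241×10⁵ seconds.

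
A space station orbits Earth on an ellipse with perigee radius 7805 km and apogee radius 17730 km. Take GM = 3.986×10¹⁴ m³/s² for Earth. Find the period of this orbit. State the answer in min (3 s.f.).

T ≈ 239 min

Semi-major axis a = (r_p + r_a)/2 = (7805.0 + 17730)/2 = 12768 km = 1.277×10⁷ m.
By Kepler's third law T = 2π√(a³/μ) = 2π × 2.285×10³ = 1.436×10⁴ s.
= 239.3 min.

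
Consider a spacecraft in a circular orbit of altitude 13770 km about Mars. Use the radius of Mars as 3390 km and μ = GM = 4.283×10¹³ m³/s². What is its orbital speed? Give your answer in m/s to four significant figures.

v ≈ 1580 m/s

r = 3390 + 13770 = 17160 km = 1.7160×10⁷ m.
For a circular orbit v = √(μ/r) = √(4.283×10¹³ / 1.716×10⁷) = √(2.496×10⁶) = 1580 m/s.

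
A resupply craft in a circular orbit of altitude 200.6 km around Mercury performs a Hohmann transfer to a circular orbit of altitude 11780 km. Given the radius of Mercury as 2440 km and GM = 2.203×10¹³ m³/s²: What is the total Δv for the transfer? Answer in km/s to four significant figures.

Δv_total ≈ 1.411 km/s

r₁ = 2440 + 200.6 = 2640.6 km = 2.6406×10⁶ m.
r₂ = 2440 + 11780 = 14220 km = 1.4220×10⁷ m.
Transfer ellipse a_t = (r₁ + r₂)/2 = 8.430×10⁶ m.
At r₁: circular v_c1 = √(μ/r₁) = 2888 m/s; transfer-periherm v_p = √[μ(2/r₁ − 1/a_t)] = 3751 m/s.
Δv₁ = v_p − v_c1 = 862.9 m/s.
At r₂: circular v_c2 = √(μ/r₂) = 1245 m/s; transfer-apoherm v_a = √[μ(2/r₂ − 1/a_t)] = 696.6 m/s.
Δv₂ = v_c2 − v_a = 548.1 m/s.
Total Δv = Δv₁ + Δv₂ = 1411 m/s = 1.411 km/s.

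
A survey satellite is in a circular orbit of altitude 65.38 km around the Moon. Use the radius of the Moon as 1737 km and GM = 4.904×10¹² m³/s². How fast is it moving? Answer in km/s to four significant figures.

v ≈ 1.649 km/s

r = 1737 + 65.38 = 1802.4 km = 1.8024×10⁶ m.
For a circular orbit v = √(μ/r) = √(4.904×10¹² / 1.802×10⁶) = √(2.721×10⁶) = 1649 m/s.
That is 1.649 km/s.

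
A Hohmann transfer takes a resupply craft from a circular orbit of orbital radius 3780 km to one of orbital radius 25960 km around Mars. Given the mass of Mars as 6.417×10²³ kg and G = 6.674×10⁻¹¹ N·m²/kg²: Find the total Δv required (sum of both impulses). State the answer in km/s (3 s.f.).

Δv_total ≈ 1.72 km/s

μ = GM = 6.674×10⁻¹¹ × 6.417×10²³ = 4.283×10¹³ m³/s².
r₁ = 3780 km = 3.780×10⁶ m.
r₂ = 25960 km = 2.596×10⁷ m.
Transfer ellipse a_t = (r₁ + r₂)/2 = 1.487×10⁷ m.
At r₁: circular v_c1 = √(μ/r₁) = 3366 m/s; transfer-periapsis v_p = √[μ(2/r₁ − 1/a_t)] = 4447 m/s.
Δv₁ = v_p − v_c1 = 1081 m/s.
At r₂: circular v_c2 = √(μ/r₂) = 1284 m/s; transfer-apoapsis v_a = √[μ(2/r₂ − 1/a_t)] = 647.6 m/s.
Δv₂ = v_c2 − v_a = 636.8 m/s.
Total Δv = Δv₁ + Δv₂ = 1718 m/s = 1.718 km/s.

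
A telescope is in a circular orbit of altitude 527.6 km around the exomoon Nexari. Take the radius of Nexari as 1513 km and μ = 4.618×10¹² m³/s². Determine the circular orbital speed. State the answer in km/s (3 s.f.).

r = 1513 + 527.6 = 2040.6 km = 2.0406×10⁶ m.
For a circular orbit v = √(μ/r) = √(4.618×10¹² / 2.041×10⁶) = √(2.263×10⁶) = 1504 m/s.
That is 1.504 km/s.

v ≈ 1.50 km/s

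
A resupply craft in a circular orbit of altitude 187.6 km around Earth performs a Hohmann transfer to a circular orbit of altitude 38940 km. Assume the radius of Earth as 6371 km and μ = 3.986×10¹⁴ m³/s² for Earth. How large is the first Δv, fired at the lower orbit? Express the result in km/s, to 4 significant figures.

r₁ = 6371 + 187.6 = 6558.6 km = 6.5586×10⁶ m.
r₂ = 6371 + 38940 = 45311 km = 4.5311×10⁷ m.
Transfer ellipse a_t = (r₁ + r₂)/2 = 2.593×10⁷ m.
At r₁: circular v_c1 = √(μ/r₁) = 7796 m/s; transfer-perigee v_p = √[μ(2/r₁ − 1/a_t)] = 10300 m/s.
Δv₁ = v_p − v_c1 = 2509 m/s.
= 2.509 km/s.

Δv ≈ 2.509 km/s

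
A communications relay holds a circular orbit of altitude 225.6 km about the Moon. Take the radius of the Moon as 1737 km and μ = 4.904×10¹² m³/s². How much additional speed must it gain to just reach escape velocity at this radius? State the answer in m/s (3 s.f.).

Δv ≈ 655 m/s

r = 1737 + 225.6 = 1962.6 km = 1.9626×10⁶ m.
Circular speed v_c = √(μ/r) = 1581 m/s.
Escape speed v_esc = √(2μ/r) = √2 × v_c = 2235 m/s.
Δv = v_esc − v_c = 654.8 m/s.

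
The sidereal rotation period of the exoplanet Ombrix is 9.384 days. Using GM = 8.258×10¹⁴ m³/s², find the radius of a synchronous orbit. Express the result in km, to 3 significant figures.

r_sync ≈ 2.40×10⁵ km

T = 9.384 days = 8.108×10⁵ s.
A synchronous orbit has period T, so by Kepler's third law a = (μT²/4π²)^(1/3).
μT²/4π² = 8.258×10¹⁴ × (8.108×10⁵)² / 39.48 = 1.375×10²⁵ m³.
a = 2.396×10⁸ m = 2.3957×10⁵ km.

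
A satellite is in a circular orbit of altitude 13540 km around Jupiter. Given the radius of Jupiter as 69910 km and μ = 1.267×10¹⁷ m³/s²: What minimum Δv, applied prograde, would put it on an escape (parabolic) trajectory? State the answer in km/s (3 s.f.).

Δv ≈ 16.1 km/s

r = 69910 + 13540 = 83450 km = 8.3450×10⁷ m.
Circular speed v_c = √(μ/r) = 38970 m/s.
Escape speed v_esc = √(2μ/r) = √2 × v_c = 55100 m/s.
Δv = v_esc − v_c = 16140 m/s = 16.14 km/s.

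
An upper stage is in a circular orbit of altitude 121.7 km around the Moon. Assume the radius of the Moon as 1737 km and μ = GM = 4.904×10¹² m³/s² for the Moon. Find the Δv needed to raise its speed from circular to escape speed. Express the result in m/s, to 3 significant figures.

Δv ≈ 673 m/s

r = 1737 + 121.7 = 1858.7 km = 1.8587×10⁶ m.
Circular speed v_c = √(μ/r) = 1624 m/s.
Escape speed v_esc = √(2μ/r) = √2 × v_c = 2297 m/s.
Δv = v_esc − v_c = 672.8 m/s.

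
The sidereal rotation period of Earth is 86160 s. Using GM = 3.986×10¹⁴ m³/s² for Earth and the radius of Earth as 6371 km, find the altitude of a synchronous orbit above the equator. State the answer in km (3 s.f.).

h_sync ≈ 35800 km

A synchronous orbit has period T, so by Kepler's third law a = (μT²/4π²)^(1/3).
μT²/4π² = 3.986×10¹⁴ × (8.616×10⁴)² / 39.48 = 7.495×10²² m³.
a = 4.216×10⁷ m = 42163 km.
Altitude h = a − R = 42163 − 6371 = 35792 km.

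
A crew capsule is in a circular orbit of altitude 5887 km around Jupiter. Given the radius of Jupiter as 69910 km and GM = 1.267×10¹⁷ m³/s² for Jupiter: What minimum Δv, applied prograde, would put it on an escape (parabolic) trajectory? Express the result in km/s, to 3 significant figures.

r = 69910 + 5887 = 75797 km = 7.5797×10⁷ m.
Circular speed v_c = √(μ/r) = 40880 m/s.
Escape speed v_esc = √(2μ/r) = √2 × v_c = 57820 m/s.
Δv = v_esc − v_c = 16940 m/s = 16.94 km/s.

Δv ≈ 16.9 km/s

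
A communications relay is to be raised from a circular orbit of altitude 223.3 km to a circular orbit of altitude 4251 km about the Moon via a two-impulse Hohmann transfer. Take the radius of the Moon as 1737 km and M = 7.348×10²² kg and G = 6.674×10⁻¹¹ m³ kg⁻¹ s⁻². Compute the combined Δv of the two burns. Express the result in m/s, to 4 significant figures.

Δv_total ≈ 629.2 m/s

μ = GM = 6.674×10⁻¹¹ × 7.348×10²² = 4.904×10¹² m³/s².
r₁ = 1737 + 223.3 = 1960.3 km = 1.9603×10⁶ m.
r₂ = 1737 + 4251 = 5988.0 km = 5.9880×10⁶ m.
Transfer ellipse a_t = (r₁ + r₂)/2 = 3.974×10⁶ m.
At r₁: circular v_c1 = √(μ/r₁) = 1582 m/s; transfer-perilune v_p = √[μ(2/r₁ − 1/a_t)] = 1941 m/s.
Δv₁ = v_p − v_c1 = 359.8 m/s.
At r₂: circular v_c2 = √(μ/r₂) = 905.0 m/s; transfer-apolune v_a = √[μ(2/r₂ − 1/a_t)] = 635.6 m/s.
Δv₂ = v_c2 − v_a = 269.4 m/s.
Total Δv = Δv₁ + Δv₂ = 629.2 m/s.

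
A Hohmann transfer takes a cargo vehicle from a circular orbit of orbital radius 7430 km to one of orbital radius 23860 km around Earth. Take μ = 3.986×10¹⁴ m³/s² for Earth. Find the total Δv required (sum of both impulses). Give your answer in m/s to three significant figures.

r₁ = 7430 km = 7.430×10⁶ m.
r₂ = 23860 km = 2.386×10⁷ m.
Transfer ellipse a_t = (r₁ + r₂)/2 = 1.564×10⁷ m.
At r₁: circular v_c1 = √(μ/r₁) = 7324 m/s; transfer-perigee v_p = √[μ(2/r₁ − 1/a_t)] = 9045 m/s.
Δv₁ = v_p − v_c1 = 1721 m/s.
At r₂: circular v_c2 = √(μ/r₂) = 4087 m/s; transfer-apogee v_a = √[μ(2/r₂ − 1/a_t)] = 2817 m/s.
Δv₂ = v_c2 − v_a = 1271 m/s.
Total Δv = Δv₁ + Δv₂ = 2991 m/s.

Δv_total ≈ 2990 m/s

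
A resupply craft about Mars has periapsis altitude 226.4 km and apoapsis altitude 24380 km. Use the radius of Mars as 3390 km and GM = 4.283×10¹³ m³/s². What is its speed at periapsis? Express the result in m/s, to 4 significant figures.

r_p = 3390 + 226.4 = 3616.4 km = 3.6164×10⁶ m.
r_a = 3390 + 24380 = 27770 km = 2.7770×10⁷ m.
Semi-major axis a = (r_p + r_a)/2 = 15693 km = 1.569×10⁷ m.
Vis-viva: v² = μ(2/r − 1/a) = 4.283×10¹³ × (5.530×10⁻⁷ − 6.372×10⁻⁸) = 2.096×10⁷ m²/s².
v = 4578 m/s.

v ≈ 4578 m/s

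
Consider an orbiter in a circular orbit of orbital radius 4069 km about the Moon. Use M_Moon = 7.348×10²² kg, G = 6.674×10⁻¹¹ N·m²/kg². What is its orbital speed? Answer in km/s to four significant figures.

v ≈ 1.098 km/s

μ = GM = 6.674×10⁻¹¹ × 7.348×10²² = 4.904×10¹² m³/s².
r = 4069 km = 4.069×10⁶ m.
For a circular orbit v = √(μ/r) = √(4.904×10¹² / 4.069×10⁶) = √(1.205×10⁶) = 1098 m/s.
That is 1.098 km/s.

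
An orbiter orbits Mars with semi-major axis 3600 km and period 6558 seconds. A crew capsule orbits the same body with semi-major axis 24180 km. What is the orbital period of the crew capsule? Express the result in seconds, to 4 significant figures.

T₂ ≈ 1.142×10⁵ seconds

Kepler's third law: T² ∝ a³, so T₂ = T₁ (a₂/a₁)^(3/2).
a₂/a₁ = 6.717, (a₂/a₁)^(3/2) = 17.41.
T₂ = 6558 × 17.41 = 1.142×10⁵ seconds.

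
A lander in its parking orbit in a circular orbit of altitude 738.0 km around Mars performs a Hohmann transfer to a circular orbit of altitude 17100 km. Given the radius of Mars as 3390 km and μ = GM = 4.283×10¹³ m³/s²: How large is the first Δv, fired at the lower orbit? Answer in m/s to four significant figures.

Δv ≈ 934.8 m/s

r₁ = 3390 + 738.0 = 4128.0 km = 4.1280×10⁶ m.
r₂ = 3390 + 17100 = 20490 km = 2.0490×10⁷ m.
Transfer ellipse a_t = (r₁ + r₂)/2 = 1.231×10⁷ m.
At r₁: circular v_c1 = √(μ/r₁) = 3221 m/s; transfer-periapsis v_p = √[μ(2/r₁ − 1/a_t)] = 4156 m/s.
Δv₁ = v_p − v_c1 = 934.8 m/s.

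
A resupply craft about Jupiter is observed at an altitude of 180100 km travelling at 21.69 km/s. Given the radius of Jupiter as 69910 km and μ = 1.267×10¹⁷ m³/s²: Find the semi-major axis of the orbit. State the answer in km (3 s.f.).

a ≈ 2.33×10⁵ km

r = 69910 + 180100 = 2.5001×10⁵ km = 2.500×10⁸ m.
Specific orbital energy ε = v²/2 − μ/r = (21690)²/2 − 1.267×10¹⁷/2.500×10⁸ = -2.716×10⁸ J/kg.
Since ε = −μ/(2a), a = −μ/(2ε) = 2.333×10⁸ m = 2.3329×10⁵ km.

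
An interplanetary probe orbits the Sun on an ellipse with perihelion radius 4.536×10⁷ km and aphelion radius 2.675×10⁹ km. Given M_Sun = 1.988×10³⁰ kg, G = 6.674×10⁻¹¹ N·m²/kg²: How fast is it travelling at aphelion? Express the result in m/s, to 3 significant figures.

v ≈ 1290 m/s

μ = GM = 6.674×10⁻¹¹ × 1.988×10³⁰ = 1.327×10²⁰ m³/s².
Semi-major axis a = (r_p + r_a)/2 = 1.3602×10⁹ km = 1.360×10¹² m.
Vis-viva: v² = μ(2/r − 1/a) = 1.327×10²⁰ × (7.477×10⁻¹³ − 7.352×10⁻¹³) = 1.654×10⁶ m²/s².
v = 1286 m/s.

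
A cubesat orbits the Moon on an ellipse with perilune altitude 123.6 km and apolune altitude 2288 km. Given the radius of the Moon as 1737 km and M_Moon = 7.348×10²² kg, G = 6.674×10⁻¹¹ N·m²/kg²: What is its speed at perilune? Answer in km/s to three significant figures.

μ = GM = 6.674×10⁻¹¹ × 7.348×10²² = 4.904×10¹² m³/s².
r_p = 1737 + 123.6 = 1860.6 km = 1.8606×10⁶ m.
r_a = 1737 + 2288 = 4025.0 km = 4.0250×10⁶ m.
Semi-major axis a = (r_p + r_a)/2 = 2942.8 km = 2.943×10⁶ m.
Vis-viva: v² = μ(2/r − 1/a) = 4.904×10¹² × (1.075×10⁻⁶ − 3.398×10⁻⁷) = 3.605×10⁶ m²/s².
v = 1899 m/s = 1.899 km/s.

v ≈ 1.90 km/s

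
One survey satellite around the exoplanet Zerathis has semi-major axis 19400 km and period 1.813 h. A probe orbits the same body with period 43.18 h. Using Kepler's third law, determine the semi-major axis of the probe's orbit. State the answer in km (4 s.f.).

Kepler's third law: a³ ∝ T², so a₂ = a₁ (T₂/T₁)^(2/3).
T₂/T₁ = 23.82, (T₂/T₁)^(2/3) = 8.278.
a₂ = 19400 × 8.278 = 1.606×10⁵ km.

a₂ ≈ 1.606×10⁵ km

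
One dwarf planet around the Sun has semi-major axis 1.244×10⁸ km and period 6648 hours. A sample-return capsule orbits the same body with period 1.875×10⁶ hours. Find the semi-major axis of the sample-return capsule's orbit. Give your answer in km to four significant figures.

Kepler's third law: a³ ∝ T², so a₂ = a₁ (T₂/T₁)^(2/3).
T₂/T₁ = 282.0, (T₂/T₁)^(2/3) = 43.01.
a₂ = 1.244×10⁸ × 43.01 = 5.350×10⁹ km.

a₂ ≈ 5.350×10⁹ km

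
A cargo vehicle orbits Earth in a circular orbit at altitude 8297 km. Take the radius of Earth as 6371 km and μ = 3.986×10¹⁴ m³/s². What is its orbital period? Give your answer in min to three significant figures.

r = 6371 + 8297 = 14668 km = 1.4668×10⁷ m.
Kepler's third law: T = 2π√(r³/μ) = 2π√((1.467×10⁷)³ / 3.986×10¹⁴).
r³/μ = 7.917×10⁶ s², so T = 2π × 2.814×10³ = 1.768×10⁴ s.
Converting: 1.768×10⁴ s ÷ 60.00 = 294.7 min.

T ≈ 295 min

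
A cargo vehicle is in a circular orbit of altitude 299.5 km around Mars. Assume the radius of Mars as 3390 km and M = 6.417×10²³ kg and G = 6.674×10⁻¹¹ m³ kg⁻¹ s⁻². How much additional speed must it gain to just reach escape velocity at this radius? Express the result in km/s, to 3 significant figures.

μ = GM = 6.674×10⁻¹¹ × 6.417×10²³ = 4.283×10¹³ m³/s².
r = 3390 + 299.5 = 3689.5 km = 3.6895×10⁶ m.
Circular speed v_c = √(μ/r) = 3407 m/s.
Escape speed v_esc = √(2μ/r) = √2 × v_c = 4818 m/s.
Δv = v_esc − v_c = 1411 m/s = 1.411 km/s.

Δv ≈ 1.41 km/s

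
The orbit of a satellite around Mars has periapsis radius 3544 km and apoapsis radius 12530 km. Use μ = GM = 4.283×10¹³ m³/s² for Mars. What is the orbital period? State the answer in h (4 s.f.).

Semi-major axis a = (r_p + r_a)/2 = (3544.0 + 12530)/2 = 8037.0 km = 8.037×10⁶ m.
By Kepler's third law T = 2π√(a³/μ) = 2π × 3.482×10³ = 2.187×10⁴ s.
= 6.076 h.

T ≈ 6.076 h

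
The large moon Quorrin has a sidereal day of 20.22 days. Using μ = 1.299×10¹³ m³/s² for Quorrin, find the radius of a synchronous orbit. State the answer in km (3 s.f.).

r_sync ≈ 1.00×10⁵ km

T = 20.22 days = 1.747×10⁶ s.
A synchronous orbit has period T, so by Kepler's third law a = (μT²/4π²)^(1/3).
μT²/4π² = 1.299×10¹³ × (1.747×10⁶)² / 39.48 = 1.004×10²⁴ m³.
a = 1.001×10⁸ m = 1.0014×10⁵ km.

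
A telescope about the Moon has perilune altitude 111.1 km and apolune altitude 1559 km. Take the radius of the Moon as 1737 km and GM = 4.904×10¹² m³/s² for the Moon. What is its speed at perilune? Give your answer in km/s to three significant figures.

v ≈ 1.84 km/s

r_p = 1737 + 111.1 = 1848.1 km = 1.8481×10⁶ m.
r_a = 1737 + 1559 = 3296.0 km = 3.2960×10⁶ m.
Semi-major axis a = (r_p + r_a)/2 = 2572.1 km = 2.572×10⁶ m.
Vis-viva: v² = μ(2/r − 1/a) = 4.904×10¹² × (1.082×10⁻⁶ − 3.888×10⁻⁷) = 3.400×10⁶ m²/s².
v = 1844 m/s = 1.844 km/s.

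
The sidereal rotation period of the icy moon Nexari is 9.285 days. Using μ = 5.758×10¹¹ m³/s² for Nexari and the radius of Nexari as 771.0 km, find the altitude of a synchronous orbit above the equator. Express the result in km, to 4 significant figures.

T = 9.285 days = 8.022×10⁵ s.
A synchronous orbit has period T, so by Kepler's third law a = (μT²/4π²)^(1/3).
μT²/4π² = 5.758×10¹¹ × (8.022×10⁵)² / 39.48 = 9.386×10²¹ m³.
a = 2.109×10⁷ m = 21094 km.
Altitude h = a − R = 21094 − 771.0 = 20323 km.

h_sync ≈ 20320 km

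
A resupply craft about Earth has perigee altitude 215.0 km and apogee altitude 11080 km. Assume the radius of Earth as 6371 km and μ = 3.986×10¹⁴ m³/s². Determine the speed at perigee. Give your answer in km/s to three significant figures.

v ≈ 9.37 km/s

r_p = 6371 + 215.0 = 6586.0 km = 6.5860×10⁶ m.
r_a = 6371 + 11080 = 17451 km = 1.7451×10⁷ m.
Semi-major axis a = (r_p + r_a)/2 = 12018 km = 1.202×10⁷ m.
Vis-viva: v² = μ(2/r − 1/a) = 3.986×10¹⁴ × (3.037×10⁻⁷ − 8.321×10⁻⁸) = 8.788×10⁷ m²/s².
v = 9374 m/s = 9.374 km/s.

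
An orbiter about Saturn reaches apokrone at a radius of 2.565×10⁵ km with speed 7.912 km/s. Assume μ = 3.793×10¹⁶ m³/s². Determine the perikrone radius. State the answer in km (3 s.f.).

perikrone radius ≈ 68900 km

r_a = 2.565×10⁸ m.
Specific energy ε = v²/2 − μ/r = -1.166×10⁸ J/kg, so a = −μ/(2ε) = 1.627×10⁸ m.
The apsides satisfy r_p + r_a = 2a, so the perikrone radius is 2a − r_a = 6.887×10⁷ m = 68869 km.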